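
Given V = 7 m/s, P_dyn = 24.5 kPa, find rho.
Formula: P_{dyn} = \frac{1}{2} \rho V^2
Substituting knowns: 24.5 = 0.5·rho·7²/1000
Solving for rho: rho = 2·(24.5·1000)/7² = 1000 kg/m³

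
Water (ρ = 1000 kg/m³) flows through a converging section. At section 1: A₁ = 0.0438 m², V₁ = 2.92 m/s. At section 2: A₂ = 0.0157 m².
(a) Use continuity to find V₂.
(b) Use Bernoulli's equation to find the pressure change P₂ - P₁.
(a) Continuity: A₁V₁=A₂V₂ -> V₂=A₁V₁/A₂=0.0438*2.92/0.0157=8.15 m/s
(b) Bernoulli: P₂-P₁=0.5*rho*(V₁^2-V₂^2)/1000=0.5*1000*(2.92^2-8.15^2)/1000=-28.95 kPa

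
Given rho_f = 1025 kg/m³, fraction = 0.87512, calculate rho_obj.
Formula: f_{sub} = \frac{\rho_{obj}}{\rho_f}
Substituting knowns: 0.87512 = rho_obj/1025
Solving for rho_obj: rho_obj = 0.87512·1025 = 897 kg/m³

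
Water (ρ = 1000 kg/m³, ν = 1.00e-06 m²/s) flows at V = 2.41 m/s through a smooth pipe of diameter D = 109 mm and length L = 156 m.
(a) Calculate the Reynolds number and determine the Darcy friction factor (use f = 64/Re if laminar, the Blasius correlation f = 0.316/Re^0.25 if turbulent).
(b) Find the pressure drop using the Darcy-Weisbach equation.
(a) Re = V·D/ν = 2.41·0.109/1.00e-06 = 262690 → turbulent (Re > 4000); f = 0.316/Re^0.25 = 0.316/262690^0.25 = 0.013958 (Blasius is strictly valid for Re ≲ 1e5; used here as the smooth-pipe estimate the problem specifies)
(b) Darcy-Weisbach: ΔP = f·(L/D)·½ρV²/1000 = 0.013958·(156/0.109)·½·1000·2.41²/1000 = 58.01 kPa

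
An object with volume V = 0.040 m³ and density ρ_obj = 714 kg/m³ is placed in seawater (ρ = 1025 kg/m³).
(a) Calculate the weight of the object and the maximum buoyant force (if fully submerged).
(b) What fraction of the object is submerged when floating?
(a) W=rho_obj*g*V=714*9.81*0.040=280.2 N; F_B(max)=rho*g*V=1025*9.81*0.040=402.2 N
(b) Floating fraction=rho_obj/rho=714/1025=0.697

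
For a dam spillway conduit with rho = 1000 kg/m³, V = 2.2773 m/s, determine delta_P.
Formula: V = \sqrt{\frac{2 \Delta P}{\rho}}
Substituting knowns: 2.2773 = √(2·(delta_P·1000)/1000)
Solving for delta_P: delta_P = 2.2773²·1000/2/1000 = 2.593 kPa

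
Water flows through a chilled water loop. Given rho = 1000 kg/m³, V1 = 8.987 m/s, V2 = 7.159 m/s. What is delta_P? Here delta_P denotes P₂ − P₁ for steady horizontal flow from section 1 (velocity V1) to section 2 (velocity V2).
Formula: \Delta P = \frac{1}{2} \rho (V_1^2 - V_2^2)
delta_P = 0.5·1000·(8.987² − 7.159²)/1000 = 14.76 kPa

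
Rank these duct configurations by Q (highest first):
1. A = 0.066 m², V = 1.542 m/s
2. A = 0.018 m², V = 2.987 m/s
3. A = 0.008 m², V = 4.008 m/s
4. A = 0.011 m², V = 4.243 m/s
Case 1: Q = 101.8 L/s
Case 2: Q = 53.77 L/s
Case 3: Q = 32.06 L/s
Case 4: Q = 46.67 L/s
Ranking (highest first): 1, 2, 4, 3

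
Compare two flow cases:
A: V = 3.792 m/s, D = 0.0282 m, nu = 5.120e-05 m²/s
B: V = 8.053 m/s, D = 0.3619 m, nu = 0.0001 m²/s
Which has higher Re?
Re(A) = 2089, Re(B) = 29144. Answer: B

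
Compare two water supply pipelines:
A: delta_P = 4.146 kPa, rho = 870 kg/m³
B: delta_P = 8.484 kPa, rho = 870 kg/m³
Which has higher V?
V(A) = 3.087 m/s, V(B) = 4.416 m/s. Answer: B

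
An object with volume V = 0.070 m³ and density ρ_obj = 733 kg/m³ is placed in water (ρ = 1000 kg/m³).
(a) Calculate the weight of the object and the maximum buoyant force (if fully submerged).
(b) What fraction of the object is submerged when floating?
(a) W=rho_obj*g*V=733*9.81*0.070=503.4 N; F_B(max)=rho*g*V=1000*9.81*0.070=686.7 N
(b) Floating fraction=rho_obj/rho=733/1000=0.733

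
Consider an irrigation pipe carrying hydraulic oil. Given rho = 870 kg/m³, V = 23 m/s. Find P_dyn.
Formula: P_{dyn} = \frac{1}{2} \rho V^2
P_dyn = 0.5·870·23²/1000 = 230.1 kPa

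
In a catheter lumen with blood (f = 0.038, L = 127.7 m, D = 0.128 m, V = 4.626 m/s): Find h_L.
Formula: h_L = f \frac{L}{D} \frac{V^2}{2g}
h_L = 0.038·(127.7/0.128)·4.626²/(2·9.81) = 41.35 m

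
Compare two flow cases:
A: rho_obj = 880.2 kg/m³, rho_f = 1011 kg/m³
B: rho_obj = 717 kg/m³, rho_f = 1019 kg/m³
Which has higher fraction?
fraction(A) = 0.8706, fraction(B) = 0.7036. Answer: A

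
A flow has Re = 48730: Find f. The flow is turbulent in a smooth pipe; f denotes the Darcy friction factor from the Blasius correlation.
Formula: f = \frac{0.316}{Re^{0.25}}
f = 0.316/48730^0.25 = 0.02127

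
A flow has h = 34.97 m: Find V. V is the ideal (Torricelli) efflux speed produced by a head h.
Formula: V = \sqrt{2 g h}
V = √(2·9.81·34.97) = 26.19 m/s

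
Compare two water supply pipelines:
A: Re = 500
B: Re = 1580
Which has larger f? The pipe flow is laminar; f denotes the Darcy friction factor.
f(A) = 0.128, f(B) = 0.04051. Answer: A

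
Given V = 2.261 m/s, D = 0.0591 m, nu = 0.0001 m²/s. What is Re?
Formula: Re = \frac{V D}{\nu}
Re = 2.261·0.0591/0.0001 = 1336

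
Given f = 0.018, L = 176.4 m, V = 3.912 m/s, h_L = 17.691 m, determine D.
Formula: h_L = f \frac{L}{D} \frac{V^2}{2g}
Substituting knowns: 17.691 = 0.018·(176.4/D)·3.912²/(2·9.81)
Solving for D: D = 0.018·176.4·3.912²/(2·9.81·17.691) = 0.14 m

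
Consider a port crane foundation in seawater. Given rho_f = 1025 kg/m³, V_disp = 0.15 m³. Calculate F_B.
Formula: F_B = \rho_f g V_{disp}
F_B = 1025·9.81·0.15 = 1508 N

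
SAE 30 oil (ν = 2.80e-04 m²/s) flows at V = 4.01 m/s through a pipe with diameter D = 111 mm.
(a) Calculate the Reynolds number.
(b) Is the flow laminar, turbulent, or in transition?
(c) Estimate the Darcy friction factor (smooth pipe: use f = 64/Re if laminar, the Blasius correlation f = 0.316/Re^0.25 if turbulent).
(a) Re = V·D/ν = 4.01·0.111/2.80e-04 = 1589.7
(b) Flow regime: laminar (Re < 2300)
(c) Friction factor: f = 64/Re = 64/1589.7 = 0.04026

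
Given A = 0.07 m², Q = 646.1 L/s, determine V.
Formula: Q = A V
Substituting knowns: 646.1 = 0.07·V·1000
Solving for V: V = (646.1/1000)/0.07 = 9.23 m/s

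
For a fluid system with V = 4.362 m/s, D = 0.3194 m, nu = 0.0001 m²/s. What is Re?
Formula: Re = \frac{V D}{\nu}
Re = 4.362·0.3194/0.0001 = 13932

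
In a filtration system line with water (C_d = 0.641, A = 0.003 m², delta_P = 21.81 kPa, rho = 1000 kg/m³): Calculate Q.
Formula: Q = C_d A \sqrt{\frac{2 \Delta P}{\rho}}
Q = 0.641·0.003·√(2·(21.81·1000)/1000)·1000 = 12.7 L/s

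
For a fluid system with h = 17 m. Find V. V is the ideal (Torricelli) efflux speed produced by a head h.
Formula: V = \sqrt{2 g h}
V = √(2·9.81·17) = 18.26 m/s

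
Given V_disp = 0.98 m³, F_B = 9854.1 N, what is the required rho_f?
Formula: F_B = \rho_f g V_{disp}
Substituting knowns: 9854.1 = rho_f·9.81·0.98
Solving for rho_f: rho_f = 9854.1/(9.81·0.98) = 1025 kg/m³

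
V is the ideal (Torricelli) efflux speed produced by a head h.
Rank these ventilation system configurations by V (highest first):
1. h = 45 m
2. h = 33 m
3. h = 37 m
Case 1: V = 29.71 m/s
Case 2: V = 25.45 m/s
Case 3: V = 26.94 m/s
Ranking (highest first): 1, 3, 2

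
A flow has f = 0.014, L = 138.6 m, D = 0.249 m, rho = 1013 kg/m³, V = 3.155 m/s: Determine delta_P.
Formula: \Delta P = f \frac{L}{D} \frac{\rho V^2}{2}
delta_P = 0.014·(138.6/0.249)·0.5·1013·3.155²/1000 = 39.29 kPa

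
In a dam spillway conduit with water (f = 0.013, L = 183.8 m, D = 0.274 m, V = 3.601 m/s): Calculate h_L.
Formula: h_L = f \frac{L}{D} \frac{V^2}{2g}
h_L = 0.013·(183.8/0.274)·3.601²/(2·9.81) = 5.763 m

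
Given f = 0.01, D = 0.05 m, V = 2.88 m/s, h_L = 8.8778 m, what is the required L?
Formula: h_L = f \frac{L}{D} \frac{V^2}{2g}
Substituting knowns: 8.8778 = 0.01·(L/0.05)·2.88²/(2·9.81)
Solving for L: L = 8.8778·2·9.81·0.05/(0.01·2.88²) = 105 m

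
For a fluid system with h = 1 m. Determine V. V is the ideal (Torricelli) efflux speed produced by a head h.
Formula: V = \sqrt{2 g h}
V = √(2·9.81·1) = 4.429 m/s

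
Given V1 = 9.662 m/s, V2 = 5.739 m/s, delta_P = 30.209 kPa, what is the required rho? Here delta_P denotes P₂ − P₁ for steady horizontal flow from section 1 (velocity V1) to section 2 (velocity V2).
Formula: \Delta P = \frac{1}{2} \rho (V_1^2 - V_2^2)
Substituting knowns: 30.209 = 0.5·rho·(9.662² − 5.739²)/1000
Solving for rho: rho = 2·(30.209·1000)/(9.662² − 5.739²) = 1000 kg/m³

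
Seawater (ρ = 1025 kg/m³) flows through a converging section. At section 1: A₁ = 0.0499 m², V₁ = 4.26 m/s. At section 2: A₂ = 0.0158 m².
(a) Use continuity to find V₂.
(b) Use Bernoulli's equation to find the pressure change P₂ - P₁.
(a) Continuity: A₁V₁=A₂V₂ -> V₂=A₁V₁/A₂=0.0499*4.26/0.0158=13.45 m/s
(b) Bernoulli: P₂-P₁=0.5*rho*(V₁^2-V₂^2)/1000=0.5*1025*(4.26^2-13.45^2)/1000=-83.41 kPa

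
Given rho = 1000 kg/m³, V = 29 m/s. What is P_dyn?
Formula: P_{dyn} = \frac{1}{2} \rho V^2
P_dyn = 0.5·1000·29²/1000 = 420.5 kPa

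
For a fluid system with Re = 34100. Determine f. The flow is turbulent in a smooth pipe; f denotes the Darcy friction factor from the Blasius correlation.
Formula: f = \frac{0.316}{Re^{0.25}}
f = 0.316/34100^0.25 = 0.02325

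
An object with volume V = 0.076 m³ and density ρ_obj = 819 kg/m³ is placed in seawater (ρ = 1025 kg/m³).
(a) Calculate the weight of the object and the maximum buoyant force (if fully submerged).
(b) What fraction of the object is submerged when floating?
(a) W=rho_obj*g*V=819*9.81*0.076=610.6 N; F_B(max)=rho*g*V=1025*9.81*0.076=764.2 N
(b) Floating fraction=rho_obj/rho=819/1025=0.799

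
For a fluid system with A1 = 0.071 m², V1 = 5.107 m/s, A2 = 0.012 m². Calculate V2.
Formula: V_2 = \frac{A_1 V_1}{A_2}
V2 = 0.071·5.107/0.012 = 30.22 m/s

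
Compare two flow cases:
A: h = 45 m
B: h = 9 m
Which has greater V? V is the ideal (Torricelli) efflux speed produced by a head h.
V(A) = 29.71 m/s, V(B) = 13.29 m/s. Answer: A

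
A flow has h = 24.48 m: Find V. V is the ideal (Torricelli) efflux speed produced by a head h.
Formula: V = \sqrt{2 g h}
V = √(2·9.81·24.48) = 21.92 m/s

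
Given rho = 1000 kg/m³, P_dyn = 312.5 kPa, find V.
Formula: P_{dyn} = \frac{1}{2} \rho V^2
Substituting knowns: 312.5 = 0.5·1000·V²/1000
Solving for V: V = √(2·(312.5·1000)/1000) = 25 m/s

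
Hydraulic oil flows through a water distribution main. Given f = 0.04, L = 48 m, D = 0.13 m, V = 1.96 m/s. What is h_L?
Formula: h_L = f \frac{L}{D} \frac{V^2}{2g}
h_L = 0.04·(48/0.13)·1.96²/(2·9.81) = 2.892 m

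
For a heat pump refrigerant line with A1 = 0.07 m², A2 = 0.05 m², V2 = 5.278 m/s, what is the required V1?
Formula: V_2 = \frac{A_1 V_1}{A_2}
Substituting knowns: 5.278 = 0.07·V1/0.05
Solving for V1: V1 = 5.278·0.05/0.07 = 3.77 m/s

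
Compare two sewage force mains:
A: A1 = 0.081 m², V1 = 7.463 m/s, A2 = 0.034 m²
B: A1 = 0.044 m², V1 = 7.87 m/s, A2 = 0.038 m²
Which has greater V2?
V2(A) = 17.78 m/s, V2(B) = 9.113 m/s. Answer: A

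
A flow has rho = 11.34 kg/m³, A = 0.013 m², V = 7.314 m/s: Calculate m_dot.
Formula: \dot{m} = \rho A V
m_dot = 11.34·0.013·7.314 = 1.078 kg/s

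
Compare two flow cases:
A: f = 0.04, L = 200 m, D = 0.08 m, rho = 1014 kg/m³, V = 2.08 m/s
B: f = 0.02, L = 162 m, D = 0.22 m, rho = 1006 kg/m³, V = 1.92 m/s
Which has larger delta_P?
delta_P(A) = 219.3 kPa, delta_P(B) = 27.31 kPa. Answer: A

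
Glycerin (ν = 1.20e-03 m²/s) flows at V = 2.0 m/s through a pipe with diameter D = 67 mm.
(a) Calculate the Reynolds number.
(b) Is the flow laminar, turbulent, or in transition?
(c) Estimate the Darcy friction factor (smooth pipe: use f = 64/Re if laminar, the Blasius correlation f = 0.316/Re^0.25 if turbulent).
(a) Re = V·D/ν = 2.0·0.067/1.20e-03 = 111.67
(b) Flow regime: laminar (Re < 2300)
(c) Friction factor: f = 64/Re = 64/111.67 = 0.5731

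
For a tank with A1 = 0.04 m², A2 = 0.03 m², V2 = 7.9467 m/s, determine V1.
Formula: V_2 = \frac{A_1 V_1}{A_2}
Substituting knowns: 7.9467 = 0.04·V1/0.03
Solving for V1: V1 = 7.9467·0.03/0.04 = 5.96 m/s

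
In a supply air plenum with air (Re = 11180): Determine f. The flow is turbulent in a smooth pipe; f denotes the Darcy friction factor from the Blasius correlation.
Formula: f = \frac{0.316}{Re^{0.25}}
f = 0.316/11180^0.25 = 0.03073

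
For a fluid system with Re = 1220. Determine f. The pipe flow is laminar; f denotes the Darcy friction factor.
Formula: f = \frac{64}{Re}
f = 64/1220 = 0.05246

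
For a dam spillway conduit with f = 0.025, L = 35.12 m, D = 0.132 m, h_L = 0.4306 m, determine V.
Formula: h_L = f \frac{L}{D} \frac{V^2}{2g}
Substituting knowns: 0.4306 = 0.025·(35.12/0.132)·V²/(2·9.81)
Solving for V: V = √(0.4306·2·9.81/(0.025·(35.12/0.132))) = 1.127 m/s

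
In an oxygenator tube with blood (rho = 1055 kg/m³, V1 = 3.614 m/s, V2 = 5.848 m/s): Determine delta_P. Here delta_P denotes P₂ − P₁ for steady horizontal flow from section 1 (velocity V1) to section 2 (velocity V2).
Formula: \Delta P = \frac{1}{2} \rho (V_1^2 - V_2^2)
delta_P = 0.5·1055·(3.614² − 5.848²)/1000 = -11.15 kPa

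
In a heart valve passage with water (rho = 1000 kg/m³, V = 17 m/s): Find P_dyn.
Formula: P_{dyn} = \frac{1}{2} \rho V^2
P_dyn = 0.5·1000·17²/1000 = 144.5 kPa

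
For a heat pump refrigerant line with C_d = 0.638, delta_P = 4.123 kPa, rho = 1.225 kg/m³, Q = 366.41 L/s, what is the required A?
Formula: Q = C_d A \sqrt{\frac{2 \Delta P}{\rho}}
Substituting knowns: 366.41 = 0.638·A·√(2·(4.123·1000)/1.225)·1000
Solving for A: A = (366.41/1000)/(0.638·√(2·(4.123·1000)/1.225)) = 0.007 m²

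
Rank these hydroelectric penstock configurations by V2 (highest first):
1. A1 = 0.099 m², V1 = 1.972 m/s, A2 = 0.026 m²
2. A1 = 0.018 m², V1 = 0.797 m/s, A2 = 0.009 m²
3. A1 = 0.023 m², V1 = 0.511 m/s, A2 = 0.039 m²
Case 1: V2 = 7.509 m/s
Case 2: V2 = 1.594 m/s
Case 3: V2 = 0.3014 m/s
Ranking (highest first): 1, 2, 3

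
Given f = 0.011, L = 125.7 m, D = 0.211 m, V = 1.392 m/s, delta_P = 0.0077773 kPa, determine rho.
Formula: \Delta P = f \frac{L}{D} \frac{\rho V^2}{2}
Substituting knowns: 0.0077773 = 0.011·(125.7/0.211)·0.5·rho·1.392²/1000
Solving for rho: rho = (0.0077773·1000)/(0.011·(125.7/0.211)·0.5·1.392²) = 1.225 kg/m³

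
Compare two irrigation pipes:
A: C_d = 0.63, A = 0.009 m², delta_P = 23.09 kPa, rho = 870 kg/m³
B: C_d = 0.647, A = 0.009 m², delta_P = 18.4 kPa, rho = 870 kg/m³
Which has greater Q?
Q(A) = 41.31 L/s, Q(B) = 37.87 L/s. Answer: A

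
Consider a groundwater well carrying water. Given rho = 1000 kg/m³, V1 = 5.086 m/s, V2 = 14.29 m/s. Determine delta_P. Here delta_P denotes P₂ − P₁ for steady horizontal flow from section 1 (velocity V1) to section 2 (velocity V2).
Formula: \Delta P = \frac{1}{2} \rho (V_1^2 - V_2^2)
delta_P = 0.5·1000·(5.086² − 14.29²)/1000 = -89.17 kPa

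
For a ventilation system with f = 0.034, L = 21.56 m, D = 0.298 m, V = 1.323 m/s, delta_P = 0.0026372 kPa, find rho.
Formula: \Delta P = f \frac{L}{D} \frac{\rho V^2}{2}
Substituting knowns: 0.0026372 = 0.034·(21.56/0.298)·0.5·rho·1.323²/1000
Solving for rho: rho = (0.0026372·1000)/(0.034·(21.56/0.298)·0.5·1.323²) = 1.225 kg/m³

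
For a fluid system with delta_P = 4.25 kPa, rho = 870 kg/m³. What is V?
Formula: V = \sqrt{\frac{2 \Delta P}{\rho}}
V = √(2·(4.25·1000)/870) = 3.126 m/s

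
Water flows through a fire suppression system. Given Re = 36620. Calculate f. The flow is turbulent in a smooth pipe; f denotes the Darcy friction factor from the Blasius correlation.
Formula: f = \frac{0.316}{Re^{0.25}}
f = 0.316/36620^0.25 = 0.02284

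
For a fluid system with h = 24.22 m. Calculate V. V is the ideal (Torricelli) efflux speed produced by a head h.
Formula: V = \sqrt{2 g h}
V = √(2·9.81·24.22) = 21.8 m/s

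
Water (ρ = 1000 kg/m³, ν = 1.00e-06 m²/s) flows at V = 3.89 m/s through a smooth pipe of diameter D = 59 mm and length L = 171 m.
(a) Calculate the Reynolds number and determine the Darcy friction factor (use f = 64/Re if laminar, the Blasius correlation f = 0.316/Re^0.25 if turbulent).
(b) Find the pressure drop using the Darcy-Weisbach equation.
(a) Re = V·D/ν = 3.89·0.059/1.00e-06 = 229510 → turbulent (Re > 4000); f = 0.316/Re^0.25 = 0.316/229510^0.25 = 0.014437 (Blasius is strictly valid for Re ≲ 1e5; used here as the smooth-pipe estimate the problem specifies)
(b) Darcy-Weisbach: ΔP = f·(L/D)·½ρV²/1000 = 0.014437·(171/0.059)·½·1000·3.89²/1000 = 316.6 kPa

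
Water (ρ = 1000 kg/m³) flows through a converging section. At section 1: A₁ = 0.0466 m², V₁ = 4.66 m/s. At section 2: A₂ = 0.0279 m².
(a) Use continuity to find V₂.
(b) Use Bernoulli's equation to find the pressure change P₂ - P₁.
(a) Continuity: A₁V₁=A₂V₂ -> V₂=A₁V₁/A₂=0.0466*4.66/0.0279=7.78 m/s
(b) Bernoulli: P₂-P₁=0.5*rho*(V₁^2-V₂^2)/1000=0.5*1000*(4.66^2-7.78^2)/1000=-19.41 kPa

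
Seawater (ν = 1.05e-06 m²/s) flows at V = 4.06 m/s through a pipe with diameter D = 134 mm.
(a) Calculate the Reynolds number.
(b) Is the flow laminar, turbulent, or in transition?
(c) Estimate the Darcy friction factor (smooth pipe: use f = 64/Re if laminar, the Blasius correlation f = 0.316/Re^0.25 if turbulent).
(a) Re = V·D/ν = 4.06·0.134/1.05e-06 = 518130
(b) Flow regime: turbulent (Re > 4000)
(c) Friction factor: f = 0.316/Re^0.25 = 0.316/518130^0.25 = 0.01178 (Blasius is strictly valid for Re ≲ 1e5; used here as the smooth-pipe estimate the problem specifies)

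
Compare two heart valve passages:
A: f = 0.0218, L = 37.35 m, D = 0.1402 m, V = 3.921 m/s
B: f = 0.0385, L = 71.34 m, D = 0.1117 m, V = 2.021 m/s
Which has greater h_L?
h_L(A) = 4.551 m, h_L(B) = 5.119 m. Answer: B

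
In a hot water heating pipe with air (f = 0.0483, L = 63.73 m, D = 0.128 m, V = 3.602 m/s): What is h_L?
Formula: h_L = f \frac{L}{D} \frac{V^2}{2g}
h_L = 0.0483·(63.73/0.128)·3.602²/(2·9.81) = 15.9 m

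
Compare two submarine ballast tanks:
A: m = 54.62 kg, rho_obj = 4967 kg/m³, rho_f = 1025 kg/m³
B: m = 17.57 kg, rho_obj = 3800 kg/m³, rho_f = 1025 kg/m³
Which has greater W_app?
W_app(A) = 425.2 N, W_app(B) = 125.9 N. Answer: A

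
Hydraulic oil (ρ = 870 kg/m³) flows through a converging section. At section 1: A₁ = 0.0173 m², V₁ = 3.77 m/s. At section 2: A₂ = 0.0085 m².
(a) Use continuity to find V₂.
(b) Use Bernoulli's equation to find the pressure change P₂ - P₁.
(a) Continuity: A₁V₁=A₂V₂ -> V₂=A₁V₁/A₂=0.0173*3.77/0.0085=7.67 m/s
(b) Bernoulli: P₂-P₁=0.5*rho*(V₁^2-V₂^2)/1000=0.5*870*(3.77^2-7.67^2)/1000=-19.41 kPa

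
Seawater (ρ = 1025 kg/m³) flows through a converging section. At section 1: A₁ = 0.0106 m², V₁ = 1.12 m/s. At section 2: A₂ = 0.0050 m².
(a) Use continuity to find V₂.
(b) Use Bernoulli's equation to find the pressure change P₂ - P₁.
(a) Continuity: A₁V₁=A₂V₂ -> V₂=A₁V₁/A₂=0.0106*1.12/0.0050=2.37 m/s
(b) Bernoulli: P₂-P₁=0.5*rho*(V₁^2-V₂^2)/1000=0.5*1025*(1.12^2-2.37^2)/1000=-2.236 kPa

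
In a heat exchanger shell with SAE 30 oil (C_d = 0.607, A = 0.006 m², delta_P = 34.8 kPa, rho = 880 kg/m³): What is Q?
Formula: Q = C_d A \sqrt{\frac{2 \Delta P}{\rho}}
Q = 0.607·0.006·√(2·(34.8·1000)/880)·1000 = 32.39 L/s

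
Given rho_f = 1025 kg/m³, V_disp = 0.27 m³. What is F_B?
Formula: F_B = \rho_f g V_{disp}
F_B = 1025·9.81·0.27 = 2715 N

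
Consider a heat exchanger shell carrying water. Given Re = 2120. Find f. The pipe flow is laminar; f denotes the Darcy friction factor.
Formula: f = \frac{64}{Re}
f = 64/2120 = 0.03019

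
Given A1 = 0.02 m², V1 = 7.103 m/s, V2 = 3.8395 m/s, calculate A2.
Formula: V_2 = \frac{A_1 V_1}{A_2}
Substituting knowns: 3.8395 = 0.02·7.103/A2
Solving for A2: A2 = 0.02·7.103/3.8395 = 0.037 m²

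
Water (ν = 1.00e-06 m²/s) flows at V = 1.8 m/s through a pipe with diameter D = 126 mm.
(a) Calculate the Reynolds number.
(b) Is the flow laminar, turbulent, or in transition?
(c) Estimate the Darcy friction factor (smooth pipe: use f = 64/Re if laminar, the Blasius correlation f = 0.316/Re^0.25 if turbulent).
(a) Re = V·D/ν = 1.8·0.126/1.00e-06 = 226800
(b) Flow regime: turbulent (Re > 4000)
(c) Friction factor: f = 0.316/Re^0.25 = 0.316/226800^0.25 = 0.01448 (Blasius is strictly valid for Re ≲ 1e5; used here as the smooth-pipe estimate the problem specifies)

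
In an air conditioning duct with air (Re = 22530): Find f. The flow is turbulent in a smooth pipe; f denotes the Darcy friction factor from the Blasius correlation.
Formula: f = \frac{0.316}{Re^{0.25}}
f = 0.316/22530^0.25 = 0.02579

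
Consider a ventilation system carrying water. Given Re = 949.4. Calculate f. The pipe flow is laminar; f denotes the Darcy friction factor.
Formula: f = \frac{64}{Re}
f = 64/949.4 = 0.06741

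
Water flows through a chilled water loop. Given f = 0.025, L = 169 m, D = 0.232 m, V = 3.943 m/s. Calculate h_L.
Formula: h_L = f \frac{L}{D} \frac{V^2}{2g}
h_L = 0.025·(169/0.232)·3.943²/(2·9.81) = 14.43 m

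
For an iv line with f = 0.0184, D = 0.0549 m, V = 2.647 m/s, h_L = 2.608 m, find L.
Formula: h_L = f \frac{L}{D} \frac{V^2}{2g}
Substituting knowns: 2.608 = 0.0184·(L/0.0549)·2.647²/(2·9.81)
Solving for L: L = 2.608·2·9.81·0.0549/(0.0184·2.647²) = 21.79 m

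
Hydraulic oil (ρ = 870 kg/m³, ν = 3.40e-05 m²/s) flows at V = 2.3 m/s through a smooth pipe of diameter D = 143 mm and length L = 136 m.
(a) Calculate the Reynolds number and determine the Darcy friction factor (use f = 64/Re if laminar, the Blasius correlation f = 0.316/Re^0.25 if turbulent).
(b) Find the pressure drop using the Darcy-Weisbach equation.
(a) Re = V·D/ν = 2.3·0.143/3.40e-05 = 9673.5 → turbulent (Re > 4000); f = 0.316/Re^0.25 = 0.316/9673.5^0.25 = 0.031863
(b) Darcy-Weisbach: ΔP = f·(L/D)·½ρV²/1000 = 0.031863·(136/0.143)·½·870·2.3²/1000 = 69.73 kPa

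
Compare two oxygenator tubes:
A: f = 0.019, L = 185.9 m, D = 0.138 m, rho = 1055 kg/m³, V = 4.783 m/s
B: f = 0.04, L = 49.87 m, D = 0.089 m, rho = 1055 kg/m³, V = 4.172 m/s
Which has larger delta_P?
delta_P(A) = 308.9 kPa, delta_P(B) = 205.8 kPa. Answer: A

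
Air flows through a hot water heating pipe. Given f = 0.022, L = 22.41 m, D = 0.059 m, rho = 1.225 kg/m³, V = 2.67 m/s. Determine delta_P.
Formula: \Delta P = f \frac{L}{D} \frac{\rho V^2}{2}
delta_P = 0.022·(22.41/0.059)·0.5·1.225·2.67²/1000 = 0.03649 kPa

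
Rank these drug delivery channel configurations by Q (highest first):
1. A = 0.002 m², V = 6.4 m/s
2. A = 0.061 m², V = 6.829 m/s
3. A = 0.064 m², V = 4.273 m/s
Case 1: Q = 12.8 L/s
Case 2: Q = 416.6 L/s
Case 3: Q = 273.5 L/s
Ranking (highest first): 2, 3, 1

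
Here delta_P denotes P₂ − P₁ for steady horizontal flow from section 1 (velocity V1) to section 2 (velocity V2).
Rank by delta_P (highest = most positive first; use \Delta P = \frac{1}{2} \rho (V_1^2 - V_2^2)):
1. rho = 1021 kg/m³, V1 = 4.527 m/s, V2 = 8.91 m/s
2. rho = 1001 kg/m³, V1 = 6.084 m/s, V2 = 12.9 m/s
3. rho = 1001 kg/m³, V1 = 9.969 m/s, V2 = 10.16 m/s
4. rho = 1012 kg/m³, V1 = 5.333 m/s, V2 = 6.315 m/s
Case 1: delta_P = -30.07 kPa
Case 2: delta_P = -64.76 kPa
Case 3: delta_P = -1.924 kPa
Case 4: delta_P = -5.788 kPa
Ranking (highest first): 3, 4, 1, 2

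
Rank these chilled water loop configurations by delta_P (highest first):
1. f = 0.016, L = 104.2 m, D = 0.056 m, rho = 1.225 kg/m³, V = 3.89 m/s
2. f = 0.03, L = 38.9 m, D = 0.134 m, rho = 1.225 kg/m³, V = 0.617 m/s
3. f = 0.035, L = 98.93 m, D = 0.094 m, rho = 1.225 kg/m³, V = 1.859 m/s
Case 1: delta_P = 0.2759 kPa
Case 2: delta_P = 0.002031 kPa
Case 3: delta_P = 0.07797 kPa
Ranking (highest first): 1, 3, 2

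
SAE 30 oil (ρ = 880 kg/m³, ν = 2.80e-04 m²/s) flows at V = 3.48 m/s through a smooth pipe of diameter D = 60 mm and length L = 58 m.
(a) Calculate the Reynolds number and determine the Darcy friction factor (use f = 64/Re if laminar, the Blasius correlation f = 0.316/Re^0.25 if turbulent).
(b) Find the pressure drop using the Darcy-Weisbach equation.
(a) Re = V·D/ν = 3.48·0.06/2.80e-04 = 745.71 → laminar (Re < 2300); f = 64/Re = 64/745.71 = 0.085824
(b) Darcy-Weisbach: ΔP = f·(L/D)·½ρV²/1000 = 0.085824·(58/0.060)·½·880·3.48²/1000 = 442.1 kPa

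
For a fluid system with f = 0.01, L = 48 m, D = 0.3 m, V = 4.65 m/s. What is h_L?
Formula: h_L = f \frac{L}{D} \frac{V^2}{2g}
h_L = 0.01·(48/0.3)·4.65²/(2·9.81) = 1.763 m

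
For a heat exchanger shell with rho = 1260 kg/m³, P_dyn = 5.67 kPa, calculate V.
Formula: P_{dyn} = \frac{1}{2} \rho V^2
Substituting knowns: 5.67 = 0.5·1260·V²/1000
Solving for V: V = √(2·(5.67·1000)/1260) = 3 m/s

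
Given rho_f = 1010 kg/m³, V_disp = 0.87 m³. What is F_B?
Formula: F_B = \rho_f g V_{disp}
F_B = 1010·9.81·0.87 = 8620 N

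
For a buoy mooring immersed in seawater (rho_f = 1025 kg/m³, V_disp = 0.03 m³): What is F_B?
Formula: F_B = \rho_f g V_{disp}
F_B = 1025·9.81·0.03 = 301.7 N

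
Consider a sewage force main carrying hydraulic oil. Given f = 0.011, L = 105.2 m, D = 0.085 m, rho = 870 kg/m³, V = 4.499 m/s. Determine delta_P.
Formula: \Delta P = f \frac{L}{D} \frac{\rho V^2}{2}
delta_P = 0.011·(105.2/0.085)·0.5·870·4.499²/1000 = 119.9 kPa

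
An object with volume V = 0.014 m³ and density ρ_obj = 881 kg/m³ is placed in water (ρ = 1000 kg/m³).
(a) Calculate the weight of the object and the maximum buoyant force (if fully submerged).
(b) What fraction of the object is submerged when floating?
(a) W=rho_obj*g*V=881*9.81*0.014=121.0 N; F_B(max)=rho*g*V=1000*9.81*0.014=137.3 N
(b) Floating fraction=rho_obj/rho=881/1000=0.881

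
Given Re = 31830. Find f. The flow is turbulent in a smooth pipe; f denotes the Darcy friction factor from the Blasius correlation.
Formula: f = \frac{0.316}{Re^{0.25}}
f = 0.316/31830^0.25 = 0.02366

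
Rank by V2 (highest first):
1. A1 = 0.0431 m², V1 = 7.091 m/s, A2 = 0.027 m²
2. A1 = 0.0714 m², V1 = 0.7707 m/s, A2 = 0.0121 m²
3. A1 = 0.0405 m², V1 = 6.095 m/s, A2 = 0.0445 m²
Case 1: V2 = 11.32 m/s
Case 2: V2 = 4.548 m/s
Case 3: V2 = 5.547 m/s
Ranking (highest first): 1, 3, 2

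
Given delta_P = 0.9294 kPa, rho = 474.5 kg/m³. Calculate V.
Formula: V = \sqrt{\frac{2 \Delta P}{\rho}}
V = √(2·(0.9294·1000)/474.5) = 1.979 m/s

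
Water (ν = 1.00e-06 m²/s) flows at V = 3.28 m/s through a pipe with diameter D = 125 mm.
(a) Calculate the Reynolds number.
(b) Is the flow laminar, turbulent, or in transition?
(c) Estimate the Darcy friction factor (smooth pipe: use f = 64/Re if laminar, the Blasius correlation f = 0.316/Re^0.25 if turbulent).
(a) Re = V·D/ν = 3.28·0.125/1.00e-06 = 410000
(b) Flow regime: turbulent (Re > 4000)
(c) Friction factor: f = 0.316/Re^0.25 = 0.316/410000^0.25 = 0.01249 (Blasius is strictly valid for Re ≲ 1e5; used here as the smooth-pipe estimate the problem specifies)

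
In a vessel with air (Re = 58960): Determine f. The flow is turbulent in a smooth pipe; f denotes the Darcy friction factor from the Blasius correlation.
Formula: f = \frac{0.316}{Re^{0.25}}
f = 0.316/58960^0.25 = 0.02028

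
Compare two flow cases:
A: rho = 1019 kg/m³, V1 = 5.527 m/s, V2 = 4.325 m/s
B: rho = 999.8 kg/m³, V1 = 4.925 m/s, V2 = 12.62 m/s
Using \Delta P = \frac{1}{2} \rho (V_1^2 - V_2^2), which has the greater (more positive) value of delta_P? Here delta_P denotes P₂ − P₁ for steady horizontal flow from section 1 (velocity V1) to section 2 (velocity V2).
delta_P(A) = 6.034 kPa, delta_P(B) = -67.49 kPa. Answer: A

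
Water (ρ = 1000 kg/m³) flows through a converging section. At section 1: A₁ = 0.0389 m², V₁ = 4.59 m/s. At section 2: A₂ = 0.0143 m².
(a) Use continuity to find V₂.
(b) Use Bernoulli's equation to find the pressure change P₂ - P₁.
(a) Continuity: A₁V₁=A₂V₂ -> V₂=A₁V₁/A₂=0.0389*4.59/0.0143=12.49 m/s
(b) Bernoulli: P₂-P₁=0.5*rho*(V₁^2-V₂^2)/1000=0.5*1000*(4.59^2-12.49^2)/1000=-67.47 kPa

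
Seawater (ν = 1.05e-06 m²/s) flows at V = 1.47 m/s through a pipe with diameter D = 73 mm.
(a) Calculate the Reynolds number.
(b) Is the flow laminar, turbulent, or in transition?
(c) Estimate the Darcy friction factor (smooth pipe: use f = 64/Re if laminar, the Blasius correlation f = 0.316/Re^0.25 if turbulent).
(a) Re = V·D/ν = 1.47·0.073/1.05e-06 = 102200
(b) Flow regime: turbulent (Re > 4000)
(c) Friction factor: f = 0.316/Re^0.25 = 0.316/102200^0.25 = 0.01767 (Blasius is strictly valid for Re ≲ 1e5; used here as the smooth-pipe estimate the problem specifies)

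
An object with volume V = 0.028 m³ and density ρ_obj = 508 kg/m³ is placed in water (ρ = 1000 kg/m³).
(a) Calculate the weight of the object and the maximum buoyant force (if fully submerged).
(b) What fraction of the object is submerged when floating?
(a) W=rho_obj*g*V=508*9.81*0.028=139.5 N; F_B(max)=rho*g*V=1000*9.81*0.028=274.7 N
(b) Floating fraction=rho_obj/rho=508/1000=0.508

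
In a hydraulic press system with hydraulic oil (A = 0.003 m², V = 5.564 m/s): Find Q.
Formula: Q = A V
Q = 0.003·5.564·1000 = 16.69 L/s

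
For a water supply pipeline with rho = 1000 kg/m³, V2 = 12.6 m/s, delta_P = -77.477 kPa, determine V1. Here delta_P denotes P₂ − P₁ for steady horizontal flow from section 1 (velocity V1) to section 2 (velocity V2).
Formula: \Delta P = \frac{1}{2} \rho (V_1^2 - V_2^2)
Substituting knowns: -77.477 = 0.5·1000·(V1² − 12.6²)/1000
Solving for V1: V1 = √(12.6² + 2·(-77.477·1000)/1000) = 1.951 m/s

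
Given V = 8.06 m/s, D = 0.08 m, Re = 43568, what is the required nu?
Formula: Re = \frac{V D}{\nu}
Substituting knowns: 43568 = 8.06·0.08/nu
Solving for nu: nu = 8.06·0.08/43568 = 1.480e-05 m²/s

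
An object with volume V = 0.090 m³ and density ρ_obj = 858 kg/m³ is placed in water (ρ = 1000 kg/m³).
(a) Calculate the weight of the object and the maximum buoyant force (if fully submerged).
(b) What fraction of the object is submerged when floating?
(a) W=rho_obj*g*V=858*9.81*0.090=757.5 N; F_B(max)=rho*g*V=1000*9.81*0.090=882.9 N
(b) Floating fraction=rho_obj/rho=858/1000=0.858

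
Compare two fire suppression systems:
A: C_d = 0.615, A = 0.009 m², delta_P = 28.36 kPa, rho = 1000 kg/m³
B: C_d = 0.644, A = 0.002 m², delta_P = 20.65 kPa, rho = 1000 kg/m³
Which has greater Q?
Q(A) = 41.69 L/s, Q(B) = 8.277 L/s. Answer: A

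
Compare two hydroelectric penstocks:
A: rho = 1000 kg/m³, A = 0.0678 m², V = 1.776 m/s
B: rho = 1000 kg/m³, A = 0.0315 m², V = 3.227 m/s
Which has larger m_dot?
m_dot(A) = 120.4 kg/s, m_dot(B) = 101.7 kg/s. Answer: A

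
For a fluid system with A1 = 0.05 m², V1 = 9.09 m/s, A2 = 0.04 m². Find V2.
Formula: V_2 = \frac{A_1 V_1}{A_2}
V2 = 0.05·9.09/0.04 = 11.36 m/s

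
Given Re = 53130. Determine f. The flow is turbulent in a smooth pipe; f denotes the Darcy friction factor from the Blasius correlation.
Formula: f = \frac{0.316}{Re^{0.25}}
f = 0.316/53130^0.25 = 0.02081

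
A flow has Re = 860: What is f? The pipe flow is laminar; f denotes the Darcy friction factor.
Formula: f = \frac{64}{Re}
f = 64/860 = 0.07442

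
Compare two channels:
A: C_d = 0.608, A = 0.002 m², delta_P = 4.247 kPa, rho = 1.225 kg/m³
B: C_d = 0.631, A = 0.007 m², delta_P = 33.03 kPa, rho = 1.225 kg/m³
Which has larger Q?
Q(A) = 101.3 L/s, Q(B) = 1026 L/s. Answer: B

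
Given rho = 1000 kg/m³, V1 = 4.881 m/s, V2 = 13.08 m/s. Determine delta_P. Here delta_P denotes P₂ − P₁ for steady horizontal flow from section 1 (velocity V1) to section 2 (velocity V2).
Formula: \Delta P = \frac{1}{2} \rho (V_1^2 - V_2^2)
delta_P = 0.5·1000·(4.881² − 13.08²)/1000 = -73.63 kPa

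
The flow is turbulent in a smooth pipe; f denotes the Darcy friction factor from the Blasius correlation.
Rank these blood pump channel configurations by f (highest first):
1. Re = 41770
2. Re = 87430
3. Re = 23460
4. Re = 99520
Case 1: f = 0.0221
Case 2: f = 0.01838
Case 3: f = 0.02553
Case 4: f = 0.01779
Ranking (highest first): 3, 1, 2, 4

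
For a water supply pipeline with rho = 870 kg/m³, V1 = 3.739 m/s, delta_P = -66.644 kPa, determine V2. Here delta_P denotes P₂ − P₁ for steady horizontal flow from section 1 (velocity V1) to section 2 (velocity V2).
Formula: \Delta P = \frac{1}{2} \rho (V_1^2 - V_2^2)
Substituting knowns: -66.644 = 0.5·870·(3.739² − V2²)/1000
Solving for V2: V2 = √(3.739² − 2·(-66.644·1000)/870) = 12.93 m/s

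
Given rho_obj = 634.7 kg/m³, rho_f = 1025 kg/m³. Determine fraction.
Formula: f_{sub} = \frac{\rho_{obj}}{\rho_f}
fraction = 634.7/1025 = 0.6192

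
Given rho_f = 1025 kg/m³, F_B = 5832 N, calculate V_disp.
Formula: F_B = \rho_f g V_{disp}
Substituting knowns: 5832 = 1025·9.81·V_disp
Solving for V_disp: V_disp = 5832/(1025·9.81) = 0.58 m³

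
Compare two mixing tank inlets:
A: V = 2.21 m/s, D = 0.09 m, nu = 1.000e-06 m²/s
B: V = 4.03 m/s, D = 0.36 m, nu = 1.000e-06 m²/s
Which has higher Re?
Re(A) = 198900, Re(B) = 1.451e+06. Answer: B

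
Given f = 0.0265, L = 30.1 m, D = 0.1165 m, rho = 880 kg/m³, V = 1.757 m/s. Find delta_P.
Formula: \Delta P = f \frac{L}{D} \frac{\rho V^2}{2}
delta_P = 0.0265·(30.1/0.1165)·0.5·880·1.757²/1000 = 9.3 kPa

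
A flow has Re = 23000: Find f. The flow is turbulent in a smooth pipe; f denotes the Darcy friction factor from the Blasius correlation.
Formula: f = \frac{0.316}{Re^{0.25}}
f = 0.316/23000^0.25 = 0.02566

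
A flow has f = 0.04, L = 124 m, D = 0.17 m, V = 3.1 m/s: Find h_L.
Formula: h_L = f \frac{L}{D} \frac{V^2}{2g}
h_L = 0.04·(124/0.17)·3.1²/(2·9.81) = 14.29 m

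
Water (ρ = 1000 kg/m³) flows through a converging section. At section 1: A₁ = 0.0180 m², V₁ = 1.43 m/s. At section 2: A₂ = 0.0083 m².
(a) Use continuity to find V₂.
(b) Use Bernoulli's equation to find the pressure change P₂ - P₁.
(a) Continuity: A₁V₁=A₂V₂ -> V₂=A₁V₁/A₂=0.0180*1.43/0.0083=3.10 m/s
(b) Bernoulli: P₂-P₁=0.5*rho*(V₁^2-V₂^2)/1000=0.5*1000*(1.43^2-3.10^2)/1000=-3.783 kPa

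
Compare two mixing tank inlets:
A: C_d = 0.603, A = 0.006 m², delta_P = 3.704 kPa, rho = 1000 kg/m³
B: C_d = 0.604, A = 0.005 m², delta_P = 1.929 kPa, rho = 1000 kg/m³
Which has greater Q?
Q(A) = 9.847 L/s, Q(B) = 5.932 L/s. Answer: A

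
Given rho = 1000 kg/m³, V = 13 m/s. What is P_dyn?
Formula: P_{dyn} = \frac{1}{2} \rho V^2
P_dyn = 0.5·1000·13²/1000 = 84.5 kPa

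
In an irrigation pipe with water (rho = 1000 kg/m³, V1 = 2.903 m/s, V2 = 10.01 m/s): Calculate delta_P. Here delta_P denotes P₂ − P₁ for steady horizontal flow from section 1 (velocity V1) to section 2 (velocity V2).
Formula: \Delta P = \frac{1}{2} \rho (V_1^2 - V_2^2)
delta_P = 0.5·1000·(2.903² − 10.01²)/1000 = -45.89 kPa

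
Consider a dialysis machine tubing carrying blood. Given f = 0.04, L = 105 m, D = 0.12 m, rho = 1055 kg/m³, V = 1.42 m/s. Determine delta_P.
Formula: \Delta P = f \frac{L}{D} \frac{\rho V^2}{2}
delta_P = 0.04·(105/0.12)·0.5·1055·1.42²/1000 = 37.23 kPa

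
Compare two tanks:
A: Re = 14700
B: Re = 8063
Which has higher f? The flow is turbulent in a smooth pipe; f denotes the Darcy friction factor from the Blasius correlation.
f(A) = 0.0287, f(B) = 0.03335. Answer: B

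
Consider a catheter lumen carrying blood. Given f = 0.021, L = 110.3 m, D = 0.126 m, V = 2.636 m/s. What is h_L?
Formula: h_L = f \frac{L}{D} \frac{V^2}{2g}
h_L = 0.021·(110.3/0.126)·2.636²/(2·9.81) = 6.511 m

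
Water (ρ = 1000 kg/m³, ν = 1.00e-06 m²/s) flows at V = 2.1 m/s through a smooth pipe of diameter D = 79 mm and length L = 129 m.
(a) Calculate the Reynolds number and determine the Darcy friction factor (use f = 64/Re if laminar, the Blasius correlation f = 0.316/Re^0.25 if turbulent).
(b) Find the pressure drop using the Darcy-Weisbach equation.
(a) Re = V·D/ν = 2.1·0.079/1.00e-06 = 165900 → turbulent (Re > 4000); f = 0.316/Re^0.25 = 0.316/165900^0.25 = 0.015658 (Blasius is strictly valid for Re ≲ 1e5; used here as the smooth-pipe estimate the problem specifies)
(b) Darcy-Weisbach: ΔP = f·(L/D)·½ρV²/1000 = 0.015658·(129/0.079)·½·1000·2.1²/1000 = 56.38 kPa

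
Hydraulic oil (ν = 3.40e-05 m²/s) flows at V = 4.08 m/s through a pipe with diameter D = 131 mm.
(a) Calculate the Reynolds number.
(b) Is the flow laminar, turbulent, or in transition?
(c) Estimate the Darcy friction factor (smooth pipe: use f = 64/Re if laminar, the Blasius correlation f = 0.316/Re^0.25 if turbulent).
(a) Re = V·D/ν = 4.08·0.131/3.40e-05 = 15720
(b) Flow regime: turbulent (Re > 4000)
(c) Friction factor: f = 0.316/Re^0.25 = 0.316/15720^0.25 = 0.02822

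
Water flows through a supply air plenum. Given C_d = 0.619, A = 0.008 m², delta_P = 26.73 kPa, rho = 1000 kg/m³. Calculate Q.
Formula: Q = C_d A \sqrt{\frac{2 \Delta P}{\rho}}
Q = 0.619·0.008·√(2·(26.73·1000)/1000)·1000 = 36.21 L/s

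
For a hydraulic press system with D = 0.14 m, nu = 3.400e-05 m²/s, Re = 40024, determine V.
Formula: Re = \frac{V D}{\nu}
Substituting knowns: 40024 = V·0.14/3.400e-05
Solving for V: V = 40024·3.400e-05/0.14 = 9.72 m/s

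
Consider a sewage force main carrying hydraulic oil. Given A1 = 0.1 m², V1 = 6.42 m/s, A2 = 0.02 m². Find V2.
Formula: V_2 = \frac{A_1 V_1}{A_2}
V2 = 0.1·6.42/0.02 = 32.1 m/s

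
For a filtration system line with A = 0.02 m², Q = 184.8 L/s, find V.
Formula: Q = A V
Substituting knowns: 184.8 = 0.02·V·1000
Solving for V: V = (184.8/1000)/0.02 = 9.24 m/s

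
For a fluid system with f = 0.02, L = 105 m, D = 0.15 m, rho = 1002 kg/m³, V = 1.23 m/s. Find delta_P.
Formula: \Delta P = f \frac{L}{D} \frac{\rho V^2}{2}
delta_P = 0.02·(105/0.15)·0.5·1002·1.23²/1000 = 10.61 kPa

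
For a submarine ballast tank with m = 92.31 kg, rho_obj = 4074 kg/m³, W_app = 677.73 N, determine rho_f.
Formula: W_{app} = mg\left(1 - \frac{\rho_f}{\rho_{obj}}\right)
Substituting knowns: 677.73 = 92.31·9.81·(1 − rho_f/4074)
Solving for rho_f: rho_f = 4074·(1 − 677.73/(92.31·9.81)) = 1025 kg/m³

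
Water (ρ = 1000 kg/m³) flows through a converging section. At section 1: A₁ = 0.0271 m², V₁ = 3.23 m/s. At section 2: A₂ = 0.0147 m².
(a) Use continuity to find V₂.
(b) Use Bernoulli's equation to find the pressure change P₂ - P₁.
(a) Continuity: A₁V₁=A₂V₂ -> V₂=A₁V₁/A₂=0.0271*3.23/0.0147=5.95 m/s
(b) Bernoulli: P₂-P₁=0.5*rho*(V₁^2-V₂^2)/1000=0.5*1000*(3.23^2-5.95^2)/1000=-12.48 kPa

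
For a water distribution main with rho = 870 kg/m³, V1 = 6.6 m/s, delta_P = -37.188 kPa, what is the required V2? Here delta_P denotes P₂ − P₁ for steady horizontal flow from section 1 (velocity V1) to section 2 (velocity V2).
Formula: \Delta P = \frac{1}{2} \rho (V_1^2 - V_2^2)
Substituting knowns: -37.188 = 0.5·870·(6.6² − V2²)/1000
Solving for V2: V2 = √(6.6² − 2·(-37.188·1000)/870) = 11.36 m/s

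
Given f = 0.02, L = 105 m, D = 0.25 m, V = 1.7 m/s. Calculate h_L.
Formula: h_L = f \frac{L}{D} \frac{V^2}{2g}
h_L = 0.02·(105/0.25)·1.7²/(2·9.81) = 1.237 m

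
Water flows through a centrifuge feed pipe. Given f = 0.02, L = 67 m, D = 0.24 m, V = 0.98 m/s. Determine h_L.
Formula: h_L = f \frac{L}{D} \frac{V^2}{2g}
h_L = 0.02·(67/0.24)·0.98²/(2·9.81) = 0.2733 m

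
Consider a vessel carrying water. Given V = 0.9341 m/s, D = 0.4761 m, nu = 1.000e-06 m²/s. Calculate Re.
Formula: Re = \frac{V D}{\nu}
Re = 0.9341·0.4761/1.000e-06 = 444725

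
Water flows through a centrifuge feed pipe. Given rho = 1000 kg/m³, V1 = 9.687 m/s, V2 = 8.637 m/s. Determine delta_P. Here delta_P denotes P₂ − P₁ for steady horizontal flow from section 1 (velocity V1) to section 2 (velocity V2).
Formula: \Delta P = \frac{1}{2} \rho (V_1^2 - V_2^2)
delta_P = 0.5·1000·(9.687² − 8.637²)/1000 = 9.62 kPa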